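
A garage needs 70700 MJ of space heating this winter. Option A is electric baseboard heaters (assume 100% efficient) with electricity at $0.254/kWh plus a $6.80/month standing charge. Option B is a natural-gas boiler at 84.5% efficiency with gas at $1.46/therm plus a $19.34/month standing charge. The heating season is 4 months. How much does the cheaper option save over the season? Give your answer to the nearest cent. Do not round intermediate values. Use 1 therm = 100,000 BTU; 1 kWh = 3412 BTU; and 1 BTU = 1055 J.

$3780.71

Heat load = 70700 MJ = 70,700,000,000 J / 1055 = 67,014,218 BTU
Gas: input = 67,014,218 / 0.845 = 79,306,767 BTU = 793.1 therm → 793.1 × $1.46 = $1,157.88; + 4 × $19.34 standing = $1,235.24
Electric: 67,014,218 BTU / 3412 = 19,640 kWh → × $0.254 = $4,988.75; + 4 × $6.80 standing = $5,015.95
Difference = |$1,235.24 − $5,015.95| = $3,780.71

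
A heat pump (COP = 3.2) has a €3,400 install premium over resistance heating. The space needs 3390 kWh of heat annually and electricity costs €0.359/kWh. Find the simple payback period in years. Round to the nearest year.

Resistance: 3390 kWh × €0.359 = €1,217.01/yr
Heat pump: 3390 / 3.2 = 1059 kWh in → × €0.359 = €380.32/yr
Annual savings = €836.69
Payback = €3,400 / €836.69 = 4.06 years

4 years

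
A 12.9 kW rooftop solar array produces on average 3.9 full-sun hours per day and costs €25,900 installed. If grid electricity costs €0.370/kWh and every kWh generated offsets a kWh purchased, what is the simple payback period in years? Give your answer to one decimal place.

3.8 years

Daily generation = 12.9 kW × 3.9 h = 50.31 kWh
Annual generation = 50.31 × 365 = 18363 kWh
Annual savings = 18363 × €0.370 = €6,794.37
Payback = €25,900 / €6,794.37 = 3.81 years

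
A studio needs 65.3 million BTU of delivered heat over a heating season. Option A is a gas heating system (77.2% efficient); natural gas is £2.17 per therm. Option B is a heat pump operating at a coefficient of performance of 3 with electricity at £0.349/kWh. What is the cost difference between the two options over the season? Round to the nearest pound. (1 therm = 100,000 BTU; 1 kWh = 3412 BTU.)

£391

Heat load = 65.3 × 10⁶ BTU = 65,300,000 BTU
Gas: input = 65,300,000 / 0.772 = 84,585,492 BTU = 845.9 therm → 845.9 × £2.17 = £1,835.51
Heat pump: 65,300,000 BTU / 3412 = 19,140 kWh heat; / 3 = 6,379 kWh in → × £0.349 = £2,226.43
Difference = |£1,835.51 − £2,226.43| = £390.92 ≈ £391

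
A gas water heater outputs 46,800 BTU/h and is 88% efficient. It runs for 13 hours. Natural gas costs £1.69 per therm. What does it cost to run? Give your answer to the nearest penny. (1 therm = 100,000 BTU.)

Heat delivered = 46,800 BTU/h × 13 h = 608,400 BTU
Gas input = 608,400 / 0.88 = 691,364 BTU
= 691,364 / 100,000 = 6.914 therm
Cost = 6.914 × £1.69/therm = £11.68

£11.68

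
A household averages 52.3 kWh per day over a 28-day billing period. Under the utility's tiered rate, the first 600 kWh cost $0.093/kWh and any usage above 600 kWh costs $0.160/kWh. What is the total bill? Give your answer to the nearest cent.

Usage = 52.3 kWh/day × 28 days = 1464.4 kWh
First 600 kWh × $0.093 = $55.80
Remaining 864.4 kWh × $0.160 = $138.30
Total = $194.10

$194.10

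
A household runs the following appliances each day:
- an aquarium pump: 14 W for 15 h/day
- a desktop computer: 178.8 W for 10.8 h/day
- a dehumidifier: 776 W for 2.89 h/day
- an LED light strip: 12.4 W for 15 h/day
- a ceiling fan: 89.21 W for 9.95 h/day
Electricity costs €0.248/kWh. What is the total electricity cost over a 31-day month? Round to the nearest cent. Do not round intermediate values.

aquarium pump: 14 W × 15 h × 31 d = 6,510 Wh = 6.51 kWh
desktop computer: 178.8 W × 10.8 h × 31 d = 59,862 Wh = 59.86 kWh
dehumidifier: 776 W × 2.89 h × 31 d = 69,522 Wh = 69.52 kWh
LED light strip: 12.4 W × 15 h × 31 d = 5,766 Wh = 5.766 kWh
ceiling fan: 89.21 W × 9.95 h × 31 d = 27,517 Wh = 27.52 kWh
Total energy = 6.51 + 59.86 + 69.52 + 5.766 + 27.52 = 169.2 kWh
Cost = 169.2 kWh × €0.248 = €41.96

€41.96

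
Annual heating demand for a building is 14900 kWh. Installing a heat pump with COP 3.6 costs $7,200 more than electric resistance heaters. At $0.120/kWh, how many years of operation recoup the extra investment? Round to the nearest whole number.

6 years

Resistance: 14900 kWh × $0.120 = $1,788.00/yr
Heat pump: 14900 / 3.6 = 4139 kWh in → × $0.120 = $496.67/yr
Annual savings = $1,291.33
Payback = $7,200 / $1,291.33 = 5.58 years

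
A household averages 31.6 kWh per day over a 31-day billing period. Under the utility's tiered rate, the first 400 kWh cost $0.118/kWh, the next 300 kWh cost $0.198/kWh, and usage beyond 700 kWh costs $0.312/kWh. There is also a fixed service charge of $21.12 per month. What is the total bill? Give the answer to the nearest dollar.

$215

Usage = 31.6 kWh/day × 31 days = 979.6 kWh
First 400 kWh × $0.118 = $47.20
Next 300 kWh × $0.198 = $59.40
Remaining 279.6 kWh × $0.312 = $87.24
Energy charge = $193.84; + service $21.12 = $214.96 ≈ $215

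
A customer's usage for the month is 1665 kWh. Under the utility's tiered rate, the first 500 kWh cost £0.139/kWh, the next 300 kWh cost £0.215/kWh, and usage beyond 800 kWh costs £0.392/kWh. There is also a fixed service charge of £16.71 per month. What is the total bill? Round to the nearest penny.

First 500 kWh × £0.139 = £69.50
Next 300 kWh × £0.215 = £64.50
Remaining 865 kWh × £0.392 = £339.08
Energy charge = £473.08; + service £16.71 = £489.79

£489.79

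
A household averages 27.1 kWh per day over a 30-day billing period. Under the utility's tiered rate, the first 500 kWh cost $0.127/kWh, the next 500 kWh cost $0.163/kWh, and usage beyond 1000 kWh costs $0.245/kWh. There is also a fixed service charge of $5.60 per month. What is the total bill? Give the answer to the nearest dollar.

Usage = 27.1 kWh/day × 30 days = 813 kWh
First 500 kWh × $0.127 = $63.50
Next 313 kWh × $0.163 = $51.02
Remaining tier: 0 kWh (not reached)
Energy charge = $114.52; + service $5.60 = $120.12 ≈ $120

$120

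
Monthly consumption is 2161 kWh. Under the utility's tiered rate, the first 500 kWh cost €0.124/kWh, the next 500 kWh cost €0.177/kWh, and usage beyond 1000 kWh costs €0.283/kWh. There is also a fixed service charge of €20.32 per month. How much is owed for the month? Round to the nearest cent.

First 500 kWh × €0.124 = €62.00
Next 500 kWh × €0.177 = €88.50
Remaining 1161 kWh × €0.283 = €328.56
Energy charge = €479.06; + service €20.32 = €499.38

€499.38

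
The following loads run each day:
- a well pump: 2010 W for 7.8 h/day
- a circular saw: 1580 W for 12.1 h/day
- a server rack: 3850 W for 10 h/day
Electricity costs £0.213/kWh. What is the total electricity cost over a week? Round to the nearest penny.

well pump: 2010 W × 7.8 h × 7 d = 109,746 Wh = 109.7 kWh
circular saw: 1580 W × 12.1 h × 7 d = 133,826 Wh = 133.8 kWh
server rack: 3850 W × 10 h × 7 d = 269,500 Wh = 269.5 kWh
Total energy = 109.7 + 133.8 + 269.5 = 513.1 kWh
Cost = 513.1 kWh × £0.213 = £109.28

£109.28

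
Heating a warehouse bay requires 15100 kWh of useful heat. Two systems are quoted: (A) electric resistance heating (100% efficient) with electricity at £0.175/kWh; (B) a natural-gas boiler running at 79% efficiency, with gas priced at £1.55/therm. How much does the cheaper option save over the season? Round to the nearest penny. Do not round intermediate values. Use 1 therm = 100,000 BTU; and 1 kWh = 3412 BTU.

£1631.64

Heat load = 15100 kWh × 3412 = 51,521,200 BTU
Gas: input = 51,521,200 / 0.790 = 65,216,709 BTU = 652.2 therm → 652.2 × £1.55 = £1,010.86
Electric: 51,521,200 BTU / 3412 = 15,100 kWh → × £0.175 = £2,642.50
Difference = |£1,010.86 − £2,642.50| = £1,631.64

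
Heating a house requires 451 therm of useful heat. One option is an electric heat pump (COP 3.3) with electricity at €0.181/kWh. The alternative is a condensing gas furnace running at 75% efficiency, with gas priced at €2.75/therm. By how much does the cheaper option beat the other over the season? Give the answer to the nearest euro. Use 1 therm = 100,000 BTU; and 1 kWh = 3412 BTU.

€929

Heat load = 451 therm × 100,000 = 45,100,000 BTU
Gas: input = 45,100,000 / 0.75 = 60,133,333 BTU = 601.3 therm → 601.3 × €2.75 = €1,653.67
Heat pump: 45,100,000 BTU / 3412 = 13,220 kWh heat; / 3.3 = 4,005 kWh in → × €0.181 = €724.99
Difference = |€1,653.67 − €724.99| = €928.68 ≈ €929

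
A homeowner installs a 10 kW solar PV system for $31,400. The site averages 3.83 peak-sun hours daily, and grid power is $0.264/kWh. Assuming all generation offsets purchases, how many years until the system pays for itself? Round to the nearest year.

Daily generation = 10 kW × 3.83 h = 38.3 kWh
Annual generation = 38.3 × 365 = 13979 kWh
Annual savings = 13979 × $0.264 = $3,690.59
Payback = $31,400 / $3,690.59 = 8.51 years

9 years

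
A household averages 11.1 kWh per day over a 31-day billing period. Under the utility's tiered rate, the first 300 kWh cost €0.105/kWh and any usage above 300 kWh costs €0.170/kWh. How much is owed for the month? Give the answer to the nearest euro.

€39

Usage = 11.1 kWh/day × 31 days = 344.1 kWh
First 300 kWh × €0.105 = €31.50
Remaining 44.1 kWh × €0.170 = €7.50
Total = €39.00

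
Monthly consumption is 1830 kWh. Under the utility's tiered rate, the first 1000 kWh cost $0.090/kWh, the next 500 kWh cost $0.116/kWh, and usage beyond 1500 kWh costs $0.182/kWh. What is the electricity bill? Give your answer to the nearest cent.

$208.06

First 1000 kWh × $0.090 = $90.00
Next 500 kWh × $0.116 = $58.00
Remaining 330 kWh × $0.182 = $60.06
Total = $208.06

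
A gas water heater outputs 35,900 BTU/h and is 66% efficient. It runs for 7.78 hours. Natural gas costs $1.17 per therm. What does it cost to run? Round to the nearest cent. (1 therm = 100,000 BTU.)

$4.95

Heat delivered = 35,900 BTU/h × 7.78 h = 279,302 BTU
Gas input = 279,302 / 0.66 = 423,185 BTU
= 423,185 / 100,000 = 4.232 therm
Cost = 4.232 × $1.17/therm = $4.95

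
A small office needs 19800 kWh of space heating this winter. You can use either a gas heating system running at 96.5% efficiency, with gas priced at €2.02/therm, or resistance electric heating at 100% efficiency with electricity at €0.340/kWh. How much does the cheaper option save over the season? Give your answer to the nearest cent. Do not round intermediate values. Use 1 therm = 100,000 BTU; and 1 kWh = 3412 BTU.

€5317.84

Heat load = 19800 kWh × 3412 = 67,557,600 BTU
Gas: input = 67,557,600 / 0.965 = 70,007,876 BTU = 700.1 therm → 700.1 × €2.02 = €1,414.16
Electric: 67,557,600 BTU / 3412 = 19,800 kWh → × €0.340 = €6,732.00
Difference = |€1,414.16 − €6,732.00| = €5,317.84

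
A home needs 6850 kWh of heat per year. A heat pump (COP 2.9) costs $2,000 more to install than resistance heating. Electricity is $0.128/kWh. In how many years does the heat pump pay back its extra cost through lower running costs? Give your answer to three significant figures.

Resistance: 6850 kWh × $0.128 = $876.80/yr
Heat pump: 6850 / 2.9 = 2362 kWh in → × $0.128 = $302.34/yr
Annual savings = $574.46
Payback = $2,000 / $574.46 = 3.48 years

3.48 years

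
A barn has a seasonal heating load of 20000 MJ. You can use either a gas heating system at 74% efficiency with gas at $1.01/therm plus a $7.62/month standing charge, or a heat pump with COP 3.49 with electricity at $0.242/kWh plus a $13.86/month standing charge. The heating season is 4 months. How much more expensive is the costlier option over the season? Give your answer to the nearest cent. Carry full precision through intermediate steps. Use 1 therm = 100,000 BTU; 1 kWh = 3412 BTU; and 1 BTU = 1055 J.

Heat load = 20000 MJ = 20,000,000,000 J / 1055 = 18,957,346 BTU
Gas: input = 18,957,346 / 0.74 = 25,618,035 BTU = 256.2 therm → 256.2 × $1.01 = $258.74; + 4 × $7.62 standing = $289.22
Heat pump: 18,957,346 BTU / 3412 = 5,556 kWh heat; / 3.49 = 1,592 kWh in → × $0.242 = $385.26; + 4 × $13.86 standing = $440.70
Difference = |$289.22 − $440.70| = $151.48

$151.48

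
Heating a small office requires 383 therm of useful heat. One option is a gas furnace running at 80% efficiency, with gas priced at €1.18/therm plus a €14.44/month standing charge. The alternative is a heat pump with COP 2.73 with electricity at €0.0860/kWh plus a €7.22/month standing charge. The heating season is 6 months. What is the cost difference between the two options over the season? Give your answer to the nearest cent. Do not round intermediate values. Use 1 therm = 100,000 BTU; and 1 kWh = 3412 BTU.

€254.63

Heat load = 383 therm × 100,000 = 38,300,000 BTU
Gas: input = 38,300,000 / 0.80 = 47,875,000 BTU = 478.8 therm → 478.8 × €1.18 = €564.92; + 6 × €14.44 standing = €651.56
Heat pump: 38,300,000 BTU / 3412 = 11,230 kWh heat; / 2.73 = 4,112 kWh in → × €0.0860 = €353.61; + 6 × €7.22 standing = €396.93
Difference = |€651.56 − €396.93| = €254.63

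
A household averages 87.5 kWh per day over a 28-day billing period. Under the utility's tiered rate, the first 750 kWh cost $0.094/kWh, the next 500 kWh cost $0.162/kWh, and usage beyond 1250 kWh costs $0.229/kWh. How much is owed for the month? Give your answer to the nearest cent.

$426.30

Usage = 87.5 kWh/day × 28 days = 2450 kWh
First 750 kWh × $0.094 = $70.50
Next 500 kWh × $0.162 = $81.00
Remaining 1200 kWh × $0.229 = $274.80
Total = $426.30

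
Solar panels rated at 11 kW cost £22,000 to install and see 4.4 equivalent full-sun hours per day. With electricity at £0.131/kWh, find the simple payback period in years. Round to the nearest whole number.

10 years

Daily generation = 11 kW × 4.4 h = 48.4 kWh
Annual generation = 48.4 × 365 = 17666 kWh
Annual savings = 17666 × £0.131 = £2,314.25
Payback = £22,000 / £2,314.25 = 9.51 years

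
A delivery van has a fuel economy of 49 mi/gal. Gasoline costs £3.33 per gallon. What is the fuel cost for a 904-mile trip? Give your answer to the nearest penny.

Fuel = 904 mi / 49 mpg = 18.45 gal
Cost = 18.45 gal × £3.33/gal = £61.44

£61.44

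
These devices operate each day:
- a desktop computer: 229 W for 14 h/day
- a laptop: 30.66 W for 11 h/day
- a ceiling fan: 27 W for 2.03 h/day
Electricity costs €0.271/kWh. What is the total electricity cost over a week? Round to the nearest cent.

desktop computer: 229 W × 14 h × 7 d = 22,442 Wh = 22.44 kWh
laptop: 30.66 W × 11 h × 7 d = 2,361 Wh = 2.361 kWh
ceiling fan: 27 W × 2.03 h × 7 d = 384 Wh = 0.3837 kWh
Total energy = 22.44 + 2.361 + 0.3837 = 25.19 kWh
Cost = 25.19 kWh × €0.271 = €6.83

€6.83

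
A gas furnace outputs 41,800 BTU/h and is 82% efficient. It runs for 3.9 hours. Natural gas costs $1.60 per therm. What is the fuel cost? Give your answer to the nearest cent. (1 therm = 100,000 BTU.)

Heat delivered = 41,800 BTU/h × 3.9 h = 163,020 BTU
Gas input = 163,020 / 0.82 = 198,805 BTU
= 198,805 / 100,000 = 1.988 therm
Cost = 1.988 × $1.60/therm = $3.18

$3.18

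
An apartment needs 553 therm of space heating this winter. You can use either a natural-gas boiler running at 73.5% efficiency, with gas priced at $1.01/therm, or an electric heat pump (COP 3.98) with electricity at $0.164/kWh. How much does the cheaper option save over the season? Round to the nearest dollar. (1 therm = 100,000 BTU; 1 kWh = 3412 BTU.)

$92

Heat load = 553 therm × 100,000 = 55,300,000 BTU
Gas: input = 55,300,000 / 0.735 = 75,238,095 BTU = 752.4 therm → 752.4 × $1.01 = $759.90
Heat pump: 55,300,000 BTU / 3412 = 16,210 kWh heat; / 3.98 = 4,072 kWh in → × $0.164 = $667.85
Difference = |$759.90 − $667.85| = $92.06 ≈ $92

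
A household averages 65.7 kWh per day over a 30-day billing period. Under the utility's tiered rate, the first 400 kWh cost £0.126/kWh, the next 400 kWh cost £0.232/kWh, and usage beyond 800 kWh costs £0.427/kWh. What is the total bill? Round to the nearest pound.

£643

Usage = 65.7 kWh/day × 30 days = 1971 kWh
First 400 kWh × £0.126 = £50.40
Next 400 kWh × £0.232 = £92.80
Remaining 1171 kWh × £0.427 = £500.02
Total = £643.22 ≈ £643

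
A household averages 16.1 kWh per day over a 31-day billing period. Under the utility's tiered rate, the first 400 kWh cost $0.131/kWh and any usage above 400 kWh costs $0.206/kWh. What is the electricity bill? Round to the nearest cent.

$72.81

Usage = 16.1 kWh/day × 31 days = 499.1 kWh
First 400 kWh × $0.131 = $52.40
Remaining 99.1 kWh × $0.206 = $20.41
Total = $72.81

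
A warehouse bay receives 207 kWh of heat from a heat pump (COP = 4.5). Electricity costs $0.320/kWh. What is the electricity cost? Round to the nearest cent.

$14.72

Electrical input = 207 kWh / 4.5 = 46 kWh
Cost = 46 × $0.320/kWh = $14.72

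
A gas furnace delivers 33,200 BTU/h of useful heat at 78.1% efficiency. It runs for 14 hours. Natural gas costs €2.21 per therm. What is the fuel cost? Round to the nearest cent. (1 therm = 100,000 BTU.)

Heat delivered = 33,200 BTU/h × 14 h = 464,800 BTU
Gas input = 464,800 / 0.781 = 595,134 BTU
= 595,134 / 100,000 = 5.951 therm
Cost = 5.951 × €2.21/therm = €13.15

€13.15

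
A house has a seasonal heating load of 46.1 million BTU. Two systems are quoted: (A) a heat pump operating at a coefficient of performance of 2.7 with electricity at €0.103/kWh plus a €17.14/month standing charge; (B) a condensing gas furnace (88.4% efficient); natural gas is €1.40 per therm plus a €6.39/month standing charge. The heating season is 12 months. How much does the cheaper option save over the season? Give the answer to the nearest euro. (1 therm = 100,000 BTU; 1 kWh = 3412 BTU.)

Heat load = 46.1 × 10⁶ BTU = 46,100,000 BTU
Gas: input = 46,100,000 / 0.884 = 52,149,321 BTU = 521.5 therm → 521.5 × €1.40 = €730.09; + 12 × €6.39 standing = €806.77
Heat pump: 46,100,000 BTU / 3412 = 13,510 kWh heat; / 2.7 = 5,004 kWh in → × €0.103 = €515.42; + 12 × €17.14 standing = €721.10
Difference = |€806.77 − €721.10| = €85.67 ≈ €86

€86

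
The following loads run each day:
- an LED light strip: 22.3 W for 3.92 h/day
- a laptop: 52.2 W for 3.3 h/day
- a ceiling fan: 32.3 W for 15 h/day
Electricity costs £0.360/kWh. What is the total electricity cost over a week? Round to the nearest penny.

£1.88

LED light strip: 22.3 W × 3.92 h × 7 d = 612 Wh = 0.6119 kWh
laptop: 52.2 W × 3.3 h × 7 d = 1,206 Wh = 1.206 kWh
ceiling fan: 32.3 W × 15 h × 7 d = 3,391 Wh = 3.391 kWh
Total energy = 0.6119 + 1.206 + 3.391 = 5.209 kWh
Cost = 5.209 kWh × £0.360 = £1.88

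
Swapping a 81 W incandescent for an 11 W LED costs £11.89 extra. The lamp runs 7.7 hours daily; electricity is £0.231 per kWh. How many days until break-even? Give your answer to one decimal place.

Power saved = 81 − 11 = 70 W
Daily energy saved = 70 W × 7.7 h = 539 Wh = 0.539 kWh
Daily savings = 0.539 × £0.231 = £0.1245
Payback = £11.89 / £0.1245 per day = 95.5 days

95.5 days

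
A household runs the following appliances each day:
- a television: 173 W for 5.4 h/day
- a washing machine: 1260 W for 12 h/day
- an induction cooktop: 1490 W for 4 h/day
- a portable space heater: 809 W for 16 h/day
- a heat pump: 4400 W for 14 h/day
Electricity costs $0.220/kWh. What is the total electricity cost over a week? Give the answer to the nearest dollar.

television: 173 W × 5.4 h × 7 d = 6,539 Wh = 6.539 kWh
washing machine: 1260 W × 12 h × 7 d = 105,840 Wh = 105.8 kWh
induction cooktop: 1490 W × 4 h × 7 d = 41,720 Wh = 41.72 kWh
portable space heater: 809 W × 16 h × 7 d = 90,608 Wh = 90.61 kWh
heat pump: 4400 W × 14 h × 7 d = 431,200 Wh = 431.2 kWh
Total energy = 6.539 + 105.8 + 41.72 + 90.61 + 431.2 = 675.9 kWh
Cost = 675.9 kWh × $0.220 = $148.70 ≈ $149

$149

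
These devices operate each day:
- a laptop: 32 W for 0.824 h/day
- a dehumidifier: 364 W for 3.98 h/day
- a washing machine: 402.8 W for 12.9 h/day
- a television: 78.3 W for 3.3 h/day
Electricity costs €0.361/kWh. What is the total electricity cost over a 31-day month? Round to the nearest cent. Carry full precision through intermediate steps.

laptop: 32 W × 0.824 h × 31 d = 817 Wh = 0.8174 kWh
dehumidifier: 364 W × 3.98 h × 31 d = 44,910 Wh = 44.91 kWh
washing machine: 402.8 W × 12.9 h × 31 d = 161,080 Wh = 161.1 kWh
television: 78.3 W × 3.3 h × 31 d = 8,010 Wh = 8.01 kWh
Total energy = 0.8174 + 44.91 + 161.1 + 8.01 = 214.8 kWh
Cost = 214.8 kWh × €0.361 = €77.55

€77.55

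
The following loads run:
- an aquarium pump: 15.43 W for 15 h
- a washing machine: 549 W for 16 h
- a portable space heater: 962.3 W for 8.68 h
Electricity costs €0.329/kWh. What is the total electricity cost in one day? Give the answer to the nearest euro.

€6

aquarium pump: 15.43 W × 15 h = 231 Wh = 0.2314 kWh
washing machine: 549 W × 16 h = 8,784 Wh = 8.784 kWh
portable space heater: 962.3 W × 8.68 h = 8,353 Wh = 8.353 kWh
Total energy = 0.2314 + 8.784 + 8.353 = 17.37 kWh
Cost = 17.37 kWh × €0.329 = €5.71 ≈ €6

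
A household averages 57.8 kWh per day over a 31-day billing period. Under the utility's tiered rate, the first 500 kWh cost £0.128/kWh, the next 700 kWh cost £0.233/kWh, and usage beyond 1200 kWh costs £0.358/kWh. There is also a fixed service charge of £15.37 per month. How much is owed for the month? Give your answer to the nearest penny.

Usage = 57.8 kWh/day × 31 days = 1791.8 kWh
First 500 kWh × £0.128 = £64.00
Next 700 kWh × £0.233 = £163.10
Remaining 591.8 kWh × £0.358 = £211.86
Energy charge = £438.96; + service £15.37 = £454.33

£454.33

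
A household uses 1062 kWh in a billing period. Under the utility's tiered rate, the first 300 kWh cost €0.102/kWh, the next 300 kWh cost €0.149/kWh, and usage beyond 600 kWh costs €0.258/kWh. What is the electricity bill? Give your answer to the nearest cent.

€194.50

First 300 kWh × €0.102 = €30.60
Next 300 kWh × €0.149 = €44.70
Remaining 462 kWh × €0.258 = €119.20
Total = €194.50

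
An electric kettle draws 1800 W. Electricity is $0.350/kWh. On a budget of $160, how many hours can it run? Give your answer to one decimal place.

254.0 h

Energy budget = $160 / $0.350 per kWh = 457.1 kWh = 457,143 Wh
Runtime = 457,143 Wh / 1800 W = 254 h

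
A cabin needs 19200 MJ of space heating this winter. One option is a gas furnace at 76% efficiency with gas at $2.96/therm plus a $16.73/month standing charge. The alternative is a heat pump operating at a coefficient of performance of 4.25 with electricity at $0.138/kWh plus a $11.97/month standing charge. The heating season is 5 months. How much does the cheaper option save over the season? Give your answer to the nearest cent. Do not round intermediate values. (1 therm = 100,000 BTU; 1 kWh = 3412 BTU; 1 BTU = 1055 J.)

Heat load = 19200 MJ = 19,200,000,000 J / 1055 = 18,199,052 BTU
Gas: input = 18,199,052 / 0.760 = 23,946,121 BTU = 239.5 therm → 239.5 × $2.96 = $708.81; + 5 × $16.73 standing = $792.46
Heat pump: 18,199,052 BTU / 3412 = 5,334 kWh heat; / 4.25 = 1,255 kWh in → × $0.138 = $173.19; + 5 × $11.97 standing = $233.04
Difference = |$792.46 − $233.04| = $559.41

$559.41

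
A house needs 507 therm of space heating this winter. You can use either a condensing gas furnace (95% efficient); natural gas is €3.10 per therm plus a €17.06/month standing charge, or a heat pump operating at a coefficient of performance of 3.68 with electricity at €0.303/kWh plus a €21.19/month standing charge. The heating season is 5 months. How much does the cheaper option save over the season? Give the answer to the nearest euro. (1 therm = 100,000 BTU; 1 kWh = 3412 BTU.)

Heat load = 507 therm × 100,000 = 50,700,000 BTU
Gas: input = 50,700,000 / 0.950 = 53,368,421 BTU = 533.7 therm → 533.7 × €3.10 = €1,654.42; + 5 × €17.06 standing = €1,739.72
Heat pump: 50,700,000 BTU / 3412 = 14,860 kWh heat; / 3.68 = 4,038 kWh in → × €0.303 = €1,223.47; + 5 × €21.19 standing = €1,329.42
Difference = |€1,739.72 − €1,329.42| = €410.30 ≈ €410

€410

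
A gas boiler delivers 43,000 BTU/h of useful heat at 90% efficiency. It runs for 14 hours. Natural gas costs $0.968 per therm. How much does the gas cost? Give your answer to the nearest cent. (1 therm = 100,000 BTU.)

$6.47

Heat delivered = 43,000 BTU/h × 14 h = 602,000 BTU
Gas input = 602,000 / 0.90 = 668,889 BTU
= 668,889 / 100,000 = 6.689 therm
Cost = 6.689 × $0.968/therm = $6.47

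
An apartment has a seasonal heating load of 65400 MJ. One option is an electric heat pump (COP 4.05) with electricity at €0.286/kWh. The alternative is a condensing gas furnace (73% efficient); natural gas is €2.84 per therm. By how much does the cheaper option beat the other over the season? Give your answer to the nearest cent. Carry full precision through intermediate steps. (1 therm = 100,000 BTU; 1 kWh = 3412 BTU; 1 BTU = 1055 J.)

Heat load = 65400 MJ = 65,400,000,000 J / 1055 = 61,990,521 BTU
Gas: input = 61,990,521 / 0.73 = 84,918,522 BTU = 849.2 therm → 849.2 × €2.84 = €2,411.69
Heat pump: 61,990,521 BTU / 3412 = 18,170 kWh heat; / 4.05 = 4,486 kWh in → × €0.286 = €1,283.00
Difference = |€2,411.69 − €1,283.00| = €1,128.68

€1128.68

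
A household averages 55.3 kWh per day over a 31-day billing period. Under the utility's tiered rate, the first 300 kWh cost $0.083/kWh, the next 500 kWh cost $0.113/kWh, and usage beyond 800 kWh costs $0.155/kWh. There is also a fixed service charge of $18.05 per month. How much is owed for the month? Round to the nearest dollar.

$241

Usage = 55.3 kWh/day × 31 days = 1714.3 kWh
First 300 kWh × $0.083 = $24.90
Next 500 kWh × $0.113 = $56.50
Remaining 914.3 kWh × $0.155 = $141.72
Energy charge = $223.12; + service $18.05 = $241.17 ≈ $241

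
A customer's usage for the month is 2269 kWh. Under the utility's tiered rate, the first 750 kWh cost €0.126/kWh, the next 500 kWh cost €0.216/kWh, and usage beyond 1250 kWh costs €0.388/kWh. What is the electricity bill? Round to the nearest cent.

€597.87

First 750 kWh × €0.126 = €94.50
Next 500 kWh × €0.216 = €108.00
Remaining 1019 kWh × €0.388 = €395.37
Total = €597.87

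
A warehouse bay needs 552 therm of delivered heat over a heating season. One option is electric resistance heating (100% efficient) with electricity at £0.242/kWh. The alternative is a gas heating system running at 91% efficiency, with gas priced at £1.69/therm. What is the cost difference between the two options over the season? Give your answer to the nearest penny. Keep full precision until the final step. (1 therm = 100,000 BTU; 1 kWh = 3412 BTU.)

£2889.98

Heat load = 552 therm × 100,000 = 55,200,000 BTU
Gas: input = 55,200,000 / 0.91 = 60,659,341 BTU = 606.6 therm → 606.6 × £1.69 = £1,025.14
Electric: 55,200,000 BTU / 3412 = 16,180 kWh → × £0.242 = £3,915.12
Difference = |£1,025.14 − £3,915.12| = £2,889.98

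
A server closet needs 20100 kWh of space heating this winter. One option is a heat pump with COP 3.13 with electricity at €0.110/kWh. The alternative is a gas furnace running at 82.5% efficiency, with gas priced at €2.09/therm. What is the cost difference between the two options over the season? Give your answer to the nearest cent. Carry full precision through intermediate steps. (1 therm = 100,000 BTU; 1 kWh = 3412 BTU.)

Heat load = 20100 kWh × 3412 = 68,581,200 BTU
Gas: input = 68,581,200 / 0.825 = 83,128,727 BTU = 831.3 therm → 831.3 × €2.09 = €1,737.39
Heat pump: 68,581,200 BTU / 3412 = 20,100 kWh heat; / 3.13 = 6,422 kWh in → × €0.110 = €706.39
Difference = |€1,737.39 − €706.39| = €1,031.00

€1031.00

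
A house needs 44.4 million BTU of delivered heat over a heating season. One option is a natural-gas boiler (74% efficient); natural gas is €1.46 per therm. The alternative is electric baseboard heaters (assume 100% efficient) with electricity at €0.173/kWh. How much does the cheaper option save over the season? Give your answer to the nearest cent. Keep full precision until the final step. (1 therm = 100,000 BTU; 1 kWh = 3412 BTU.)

€1375.23

Heat load = 44.4 × 10⁶ BTU = 44,400,000 BTU
Gas: input = 44,400,000 / 0.74 = 60,000,000 BTU = 600 therm → 600 × €1.46 = €876.00
Electric: 44,400,000 BTU / 3412 = 13,010 kWh → × €0.173 = €2,251.23
Difference = |€876.00 − €2,251.23| = €1,375.23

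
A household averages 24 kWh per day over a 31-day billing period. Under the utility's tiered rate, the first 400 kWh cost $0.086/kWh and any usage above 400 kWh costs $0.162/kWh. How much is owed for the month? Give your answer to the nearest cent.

$90.13

Usage = 24 kWh/day × 31 days = 744 kWh
First 400 kWh × $0.086 = $34.40
Remaining 344 kWh × $0.162 = $55.73
Total = $90.13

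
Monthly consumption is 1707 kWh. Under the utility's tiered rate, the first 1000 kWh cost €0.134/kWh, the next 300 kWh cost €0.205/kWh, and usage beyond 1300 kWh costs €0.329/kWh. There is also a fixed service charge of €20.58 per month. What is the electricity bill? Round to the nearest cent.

€349.98

First 1000 kWh × €0.134 = €134.00
Next 300 kWh × €0.205 = €61.50
Remaining 407 kWh × €0.329 = €133.90
Energy charge = €329.40; + service €20.58 = €349.98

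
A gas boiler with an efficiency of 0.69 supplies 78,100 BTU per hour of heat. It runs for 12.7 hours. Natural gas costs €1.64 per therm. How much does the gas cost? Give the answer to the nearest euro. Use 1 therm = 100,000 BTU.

Heat delivered = 78,100 BTU/h × 12.7 h = 991,870 BTU
Gas input = 991,870 / 0.69 = 1,437,493 BTU
= 1,437,493 / 100,000 = 14.37 therm
Cost = 14.37 × €1.64/therm = €23.57 ≈ €24

€24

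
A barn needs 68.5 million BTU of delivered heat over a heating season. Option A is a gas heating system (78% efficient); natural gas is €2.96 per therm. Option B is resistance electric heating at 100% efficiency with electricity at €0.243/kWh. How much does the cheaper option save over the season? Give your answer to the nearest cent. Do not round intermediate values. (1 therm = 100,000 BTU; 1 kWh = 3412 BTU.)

Heat load = 68.5 × 10⁶ BTU = 68,500,000 BTU
Gas: input = 68,500,000 / 0.78 = 87,820,513 BTU = 878.2 therm → 878.2 × €2.96 = €2,599.49
Electric: 68,500,000 BTU / 3412 = 20,080 kWh → × €0.243 = €4,878.52
Difference = |€2,599.49 − €4,878.52| = €2,279.03

€2279.03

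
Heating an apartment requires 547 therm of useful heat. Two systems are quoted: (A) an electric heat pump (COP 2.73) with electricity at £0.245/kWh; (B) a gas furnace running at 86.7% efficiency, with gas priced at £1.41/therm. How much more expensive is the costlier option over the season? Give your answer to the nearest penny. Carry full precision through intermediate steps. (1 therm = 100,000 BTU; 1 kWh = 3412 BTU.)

£549.15

Heat load = 547 therm × 100,000 = 54,700,000 BTU
Gas: input = 54,700,000 / 0.867 = 63,091,119 BTU = 630.9 therm → 630.9 × £1.41 = £889.58
Heat pump: 54,700,000 BTU / 3412 = 16,030 kWh heat; / 2.73 = 5,872 kWh in → × £0.245 = £1,438.74
Difference = |£889.58 − £1,438.74| = £549.15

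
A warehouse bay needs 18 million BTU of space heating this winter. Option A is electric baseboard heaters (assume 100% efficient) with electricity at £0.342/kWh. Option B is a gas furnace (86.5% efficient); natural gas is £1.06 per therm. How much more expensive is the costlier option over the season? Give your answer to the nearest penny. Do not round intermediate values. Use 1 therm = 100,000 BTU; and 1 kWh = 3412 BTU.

Heat load = 18 × 10⁶ BTU = 18,000,000 BTU
Gas: input = 18,000,000 / 0.865 = 20,809,249 BTU = 208.1 therm → 208.1 × £1.06 = £220.58
Electric: 18,000,000 BTU / 3412 = 5,275 kWh → × £0.342 = £1,804.22
Difference = |£220.58 − £1,804.22| = £1,583.64

£1583.64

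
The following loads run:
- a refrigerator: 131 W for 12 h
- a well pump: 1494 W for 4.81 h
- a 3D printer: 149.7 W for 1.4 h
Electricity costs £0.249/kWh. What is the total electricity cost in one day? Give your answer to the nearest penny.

refrigerator: 131 W × 12 h = 1,572 Wh = 1.572 kWh
well pump: 1494 W × 4.81 h = 7,186 Wh = 7.186 kWh
3D printer: 149.7 W × 1.4 h = 210 Wh = 0.2096 kWh
Total energy = 1.572 + 7.186 + 0.2096 = 8.968 kWh
Cost = 8.968 kWh × £0.249 = £2.23

£2.23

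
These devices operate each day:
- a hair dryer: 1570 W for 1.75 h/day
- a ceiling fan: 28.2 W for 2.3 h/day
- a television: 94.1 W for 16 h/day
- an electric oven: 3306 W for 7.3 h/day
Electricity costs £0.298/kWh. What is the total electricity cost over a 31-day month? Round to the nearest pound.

£263

hair dryer: 1570 W × 1.75 h × 31 d = 85,172 Wh = 85.17 kWh
ceiling fan: 28.2 W × 2.3 h × 31 d = 2,011 Wh = 2.011 kWh
television: 94.1 W × 16 h × 31 d = 46,674 Wh = 46.67 kWh
electric oven: 3306 W × 7.3 h × 31 d = 748,148 Wh = 748.1 kWh
Total energy = 85.17 + 2.011 + 46.67 + 748.1 = 882 kWh
Cost = 882 kWh × £0.298 = £262.84 ≈ £263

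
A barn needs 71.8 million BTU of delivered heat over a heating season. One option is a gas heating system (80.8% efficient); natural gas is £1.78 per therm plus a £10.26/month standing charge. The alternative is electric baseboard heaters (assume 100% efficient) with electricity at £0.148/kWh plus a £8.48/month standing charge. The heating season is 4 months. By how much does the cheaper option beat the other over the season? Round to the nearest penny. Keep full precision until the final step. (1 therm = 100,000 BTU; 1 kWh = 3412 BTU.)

£1525.57

Heat load = 71.8 × 10⁶ BTU = 71,800,000 BTU
Gas: input = 71,800,000 / 0.808 = 88,861,386 BTU = 888.6 therm → 888.6 × £1.78 = £1,581.73; + 4 × £10.26 standing = £1,622.77
Electric: 71,800,000 BTU / 3412 = 21,040 kWh → × £0.148 = £3,114.42; + 4 × £8.48 standing = £3,148.34
Difference = |£1,622.77 − £3,148.34| = £1,525.57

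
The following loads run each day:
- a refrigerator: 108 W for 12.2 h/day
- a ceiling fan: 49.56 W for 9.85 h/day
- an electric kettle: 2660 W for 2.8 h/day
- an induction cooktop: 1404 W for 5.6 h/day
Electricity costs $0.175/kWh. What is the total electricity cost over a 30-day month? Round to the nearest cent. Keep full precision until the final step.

refrigerator: 108 W × 12.2 h × 30 d = 39,528 Wh = 39.53 kWh
ceiling fan: 49.56 W × 9.85 h × 30 d = 14,645 Wh = 14.64 kWh
electric kettle: 2660 W × 2.8 h × 30 d = 223,440 Wh = 223.4 kWh
induction cooktop: 1404 W × 5.6 h × 30 d = 235,872 Wh = 235.9 kWh
Total energy = 39.53 + 14.64 + 223.4 + 235.9 = 513.5 kWh
Cost = 513.5 kWh × $0.175 = $89.86

$89.86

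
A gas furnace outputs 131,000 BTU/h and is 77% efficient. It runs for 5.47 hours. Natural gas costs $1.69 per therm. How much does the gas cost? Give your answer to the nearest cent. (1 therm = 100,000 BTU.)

Heat delivered = 131,000 BTU/h × 5.47 h = 716,570 BTU
Gas input = 716,570 / 0.77 = 930,610 BTU
= 930,610 / 100,000 = 9.306 therm
Cost = 9.306 × $1.69/therm = $15.73

$15.73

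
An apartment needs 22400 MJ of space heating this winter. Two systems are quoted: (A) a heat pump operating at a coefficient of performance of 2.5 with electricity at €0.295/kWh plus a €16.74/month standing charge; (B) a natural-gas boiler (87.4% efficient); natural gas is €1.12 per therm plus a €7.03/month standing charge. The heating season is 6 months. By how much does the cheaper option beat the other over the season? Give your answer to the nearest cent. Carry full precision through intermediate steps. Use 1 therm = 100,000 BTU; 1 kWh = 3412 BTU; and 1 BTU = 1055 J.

Heat load = 22400 MJ = 22,400,000,000 J / 1055 = 21,232,227 BTU
Gas: input = 21,232,227 / 0.874 = 24,293,166 BTU = 242.9 therm → 242.9 × €1.12 = €272.08; + 6 × €7.03 standing = €314.26
Heat pump: 21,232,227 BTU / 3412 = 6,223 kWh heat; / 2.5 = 2,489 kWh in → × €0.295 = €734.29; + 6 × €16.74 standing = €834.73
Difference = |€314.26 − €834.73| = €520.47

€520.47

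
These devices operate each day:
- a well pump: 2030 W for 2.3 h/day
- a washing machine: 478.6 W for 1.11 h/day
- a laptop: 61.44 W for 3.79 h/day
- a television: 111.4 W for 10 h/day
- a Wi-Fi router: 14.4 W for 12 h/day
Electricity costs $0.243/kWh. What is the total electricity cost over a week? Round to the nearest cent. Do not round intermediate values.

well pump: 2030 W × 2.3 h × 7 d = 32,683 Wh = 32.68 kWh
washing machine: 478.6 W × 1.11 h × 7 d = 3,719 Wh = 3.719 kWh
laptop: 61.44 W × 3.79 h × 7 d = 1,630 Wh = 1.63 kWh
television: 111.4 W × 10 h × 7 d = 7,798 Wh = 7.798 kWh
Wi-Fi router: 14.4 W × 12 h × 7 d = 1,210 Wh = 1.21 kWh
Total energy = 32.68 + 3.719 + 1.63 + 7.798 + 1.21 = 47.04 kWh
Cost = 47.04 kWh × $0.243 = $11.43

$11.43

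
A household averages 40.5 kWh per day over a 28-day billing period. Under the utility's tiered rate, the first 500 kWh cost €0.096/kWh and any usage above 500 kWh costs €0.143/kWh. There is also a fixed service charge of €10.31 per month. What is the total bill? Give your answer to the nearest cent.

€148.97

Usage = 40.5 kWh/day × 28 days = 1134 kWh
First 500 kWh × €0.096 = €48.00
Remaining 634 kWh × €0.143 = €90.66
Energy charge = €138.66; + service €10.31 = €148.97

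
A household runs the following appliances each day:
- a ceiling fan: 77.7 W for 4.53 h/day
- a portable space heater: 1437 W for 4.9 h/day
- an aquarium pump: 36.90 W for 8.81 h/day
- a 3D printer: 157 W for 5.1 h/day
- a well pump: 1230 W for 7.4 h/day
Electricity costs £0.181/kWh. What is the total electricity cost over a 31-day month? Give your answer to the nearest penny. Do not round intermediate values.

ceiling fan: 77.7 W × 4.53 h × 31 d = 10,911 Wh = 10.91 kWh
portable space heater: 1437 W × 4.9 h × 31 d = 218,280 Wh = 218.3 kWh
aquarium pump: 36.90 W × 8.81 h × 31 d = 10,078 Wh = 10.08 kWh
3D printer: 157 W × 5.1 h × 31 d = 24,822 Wh = 24.82 kWh
well pump: 1230 W × 7.4 h × 31 d = 282,162 Wh = 282.2 kWh
Total energy = 10.91 + 218.3 + 10.08 + 24.82 + 282.2 = 546.3 kWh
Cost = 546.3 kWh × £0.181 = £98.87

£98.87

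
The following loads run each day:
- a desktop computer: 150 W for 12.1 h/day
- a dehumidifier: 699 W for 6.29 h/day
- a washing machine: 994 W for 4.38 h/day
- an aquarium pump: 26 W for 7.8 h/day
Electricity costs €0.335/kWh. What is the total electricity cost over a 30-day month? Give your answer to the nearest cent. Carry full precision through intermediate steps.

desktop computer: 150 W × 12.1 h × 30 d = 54,450 Wh = 54.45 kWh
dehumidifier: 699 W × 6.29 h × 30 d = 131,901 Wh = 131.9 kWh
washing machine: 994 W × 4.38 h × 30 d = 130,612 Wh = 130.6 kWh
aquarium pump: 26 W × 7.8 h × 30 d = 6,084 Wh = 6.084 kWh
Total energy = 54.45 + 131.9 + 130.6 + 6.084 = 323 kWh
Cost = 323 kWh × €0.335 = €108.22

€108.22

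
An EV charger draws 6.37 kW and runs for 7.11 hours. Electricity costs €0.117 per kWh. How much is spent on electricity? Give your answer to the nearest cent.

€5.30

Energy = 6370 W × 7.11 h = 45,291 Wh = 45.29 kWh
Cost = 45.29 kWh × €0.117/kWh = €5.30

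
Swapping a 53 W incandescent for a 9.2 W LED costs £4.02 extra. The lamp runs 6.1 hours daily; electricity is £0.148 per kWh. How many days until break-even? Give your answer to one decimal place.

101.7 days

Power saved = 53 − 9.2 = 43.8 W
Daily energy saved = 43.8 W × 6.1 h = 267.2 Wh = 0.26718 kWh
Daily savings = 0.26718 × £0.148 = £0.0395
Payback = £4.02 / £0.0395 per day = 101.7 days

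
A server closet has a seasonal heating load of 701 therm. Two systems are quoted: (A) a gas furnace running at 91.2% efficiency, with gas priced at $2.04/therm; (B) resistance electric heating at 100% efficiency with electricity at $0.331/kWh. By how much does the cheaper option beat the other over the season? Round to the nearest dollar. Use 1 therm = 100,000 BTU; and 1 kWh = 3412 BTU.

$5232

Heat load = 701 therm × 100,000 = 70,100,000 BTU
Gas: input = 70,100,000 / 0.912 = 76,864,035 BTU = 768.6 therm → 768.6 × $2.04 = $1,568.03
Electric: 70,100,000 BTU / 3412 = 20,550 kWh → × $0.331 = $6,800.44
Difference = |$1,568.03 − $6,800.44| = $5,232.41 ≈ $5232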